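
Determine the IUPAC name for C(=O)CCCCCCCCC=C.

The longest carbon chain that includes the –CHO group and the multiple bond has 11 carbons, so the parent hydride is undecane.
The principal characteristic group is an aldehyde (terminal –CHO), named with the suffix -al.
There is one C=C double bond, indicated by the ending -ene.
The numbering direction is chosen so that the aldehyde carbon is C-1 by definition.
That gives the double bond between C-10 and C-11.
Putting it together: undec-10-enal.

undec-10-enal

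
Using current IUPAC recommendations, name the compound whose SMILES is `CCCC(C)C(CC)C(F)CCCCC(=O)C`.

The longest chain bearing the carbonyl is 12 carbons long (dodecane).
The highest-priority functional group is a ketone (C=O on an internal carbon), so the name ends in -one.
The numbering direction is chosen so that numbering from this end puts the carbonyl group at C-2 rather than C-11.
With this numbering: the carbonyl at C-2; an ethyl group at C-8; a fluoro group at C-7; a methyl group at C-9.
The substituents are ordered alphabetically, ignoring any di-/tri- multipliers.
The name is 8-ethyl-7-fluoro-9-methyldodecan-2-one.

8-ethyl-7-fluoro-9-methyldodecan-2-one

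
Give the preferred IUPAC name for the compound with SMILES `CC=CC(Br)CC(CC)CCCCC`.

The longest carbon chain that includes the multiple bond has 11 carbons, so the parent hydride is undecane.
There is one C=C double bond, indicated by the ending -ene.
Choose the numbering such that numbering from this end puts the double bond at C-2 rather than C-9.
That gives the double bond between C-2 and C-3; a bromo group at C-4; an ethyl group at C-6.
Substituent prefixes are cited in alphabetical order (multiplying prefixes like di-/tri- are ignored for ordering).
The name is 4-bromo-6-ethylundec-2-ene.

4-bromo-6-ethylundec-2-ene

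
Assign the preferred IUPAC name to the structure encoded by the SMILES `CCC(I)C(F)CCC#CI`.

Counting along the main chain through the multiple bond gives 8 carbons: the parent is octane.
The chain contains a C≡C triple bond, so the unsaturation ending is -yne.
Number the chain so that numbering from this end puts the triple bond at C-1 rather than C-7.
With this numbering: the triple bond between C-1 and C-2; a fluoro group at C-5; iodo groups at C-1 and C-6.
Prefixes are listed alphabetically: fluoro, iodo.
Putting it together: 5-fluoro-1,6-diiodooct-1-yne.

5-fluoro-1,6-diiodooct-1-yne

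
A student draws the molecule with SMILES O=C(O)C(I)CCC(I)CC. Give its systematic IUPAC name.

2,5-diiodoheptanoic acid

The longest chain bearing the –COOH group is 7 carbons long (heptane).
A carboxylic acid (terminal –COOH) is the principal characteristic group, giving the suffix -oic acid.
Choose the numbering such that the carboxylic acid carbon is C-1 by definition.
With this numbering: iodo groups at C-2 and C-5.
Putting it together: 2,5-diiodoheptanoic acid.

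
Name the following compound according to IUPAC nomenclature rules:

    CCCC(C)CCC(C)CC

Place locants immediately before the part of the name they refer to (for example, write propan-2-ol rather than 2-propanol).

3,6-dimethylnonane

The parent chain contains 9 carbons (nonane).
Number the chain so that the substituent locant set {3,6} is lower than {4,7} at the first point of difference.
With this numbering: methyl groups at C-3 and C-6.
The name is 3,6-dimethylnonane.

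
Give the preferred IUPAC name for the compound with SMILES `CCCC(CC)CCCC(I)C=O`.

6-ethyl-2-iodononanal

The longest carbon chain that includes the –CHO group has 9 carbons, so the parent hydride is nonane.
The highest-priority functional group is an aldehyde (terminal –CHO), so the name ends in -al.
Number the chain so that the aldehyde carbon is C-1 by definition.
That gives an ethyl group at C-6; an iodo group at C-2.
Substituent prefixes are cited in alphabetical order (multiplying prefixes like di-/tri- are ignored for ordering).
Assembling the pieces gives 6-ethyl-2-iodononanal.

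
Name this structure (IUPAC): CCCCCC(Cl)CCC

The longest continuous carbon chain has 9 atoms, so the parent hydride is nonane.
The numbering direction is chosen so that the substituent locant set {4} is lower than {6} at the first point of difference.
This places a chloro group at C-4.
The name is 4-chlorononane.

4-chlorononane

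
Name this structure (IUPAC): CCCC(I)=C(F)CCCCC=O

The longest carbon chain that includes the –CHO group and the multiple bond has 10 carbons, so the parent hydride is decane.
An aldehyde (terminal –CHO) is the principal characteristic group, giving the suffix -al.
There is one C=C double bond, indicated by the ending -ene.
Choose the numbering such that the aldehyde carbon is C-1 by definition.
This places the double bond between C-6 and C-7; a fluoro group at C-6; an iodo group at C-7.
The substituents are ordered alphabetically, ignoring any di-/tri- multipliers.
Putting it together: 6-fluoro-7-iododec-6-enal.

6-fluoro-7-iododec-6-enal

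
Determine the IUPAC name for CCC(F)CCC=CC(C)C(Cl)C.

2-chloro-8-fluoro-3-methyldec-4-ene

The longest chain bearing the multiple bond is 10 carbons long (decane).
There is one C=C double bond, indicated by the ending -ene.
Number the chain so that numbering from this end puts the double bond at C-4 rather than C-6.
This places the double bond between C-4 and C-5; a chloro group at C-2; a fluoro group at C-8; a methyl group at C-3.
Prefixes are listed alphabetically: chloro, fluoro, methyl.
Putting it together: 2-chloro-8-fluoro-3-methyldec-4-ene.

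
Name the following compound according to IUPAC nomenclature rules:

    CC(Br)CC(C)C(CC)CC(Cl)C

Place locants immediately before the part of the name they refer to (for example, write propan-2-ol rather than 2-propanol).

2-bromo-7-chloro-5-ethyl-4-methyloctane

The longest carbon chain is 8 atoms: the parent is octane.
The numbering direction is chosen so that the locant sets are identical either way, so the alphabetically earlier bromo substituent takes the lower locant (2 rather than 7).
That gives a bromo group at C-2; a chloro group at C-7; an ethyl group at C-5; a methyl group at C-4.
The substituents are ordered alphabetically, ignoring any di-/tri- multipliers.
Putting it together: 2-bromo-7-chloro-5-ethyl-4-methyloctane.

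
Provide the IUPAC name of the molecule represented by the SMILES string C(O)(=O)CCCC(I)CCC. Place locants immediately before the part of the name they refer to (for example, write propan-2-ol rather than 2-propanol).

Counting along the main chain through the –COOH group gives 8 carbons: the parent is octane.
The highest-priority functional group is a carboxylic acid (terminal –COOH), so the name ends in -oic acid.
Choose the numbering such that the carboxylic acid carbon is C-1 by definition.
That gives an iodo group at C-5.
Putting it together: 5-iodooctanoic acid.

5-iodooctanoic acid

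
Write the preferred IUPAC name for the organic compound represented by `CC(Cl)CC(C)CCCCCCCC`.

The parent chain contains 12 carbons (dodecane).
The numbering direction is chosen so that the substituent locant set {2,4} is lower than {9,11} at the first point of difference.
With this numbering: a chloro group at C-2; a methyl group at C-4.
The substituents are ordered alphabetically, ignoring any di-/tri- multipliers.
Assembling the pieces gives 2-chloro-4-methyldodecane.

2-chloro-4-methyldodecane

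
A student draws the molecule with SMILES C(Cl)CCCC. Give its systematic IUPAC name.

The longest continuous carbon chain has 5 atoms, so the parent hydride is pentane.
Number the chain so that the substituent locant set {1} is lower than {5} at the first point of difference.
This places a chloro group at C-1.
Putting it together: 1-chloropentane.

1-chloropentane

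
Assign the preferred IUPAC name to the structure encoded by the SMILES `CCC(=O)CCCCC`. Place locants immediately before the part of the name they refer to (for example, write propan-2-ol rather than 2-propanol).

The longest carbon chain that includes the carbonyl has 8 carbons, so the parent hydride is octane.
The principal characteristic group is a ketone (C=O on an internal carbon), named with the suffix -one.
The numbering direction is chosen so that numbering from this end puts the carbonyl group at C-3 rather than C-6.
That gives the carbonyl at C-3.
The name is octan-3-one.

octan-3-one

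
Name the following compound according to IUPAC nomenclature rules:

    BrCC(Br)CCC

1,2-dibromopentane

The parent chain contains 5 carbons (pentane).
Number the chain so that the substituent locant set {1,2} is lower than {4,5} at the first point of difference.
That gives bromo groups at C-1 and C-2.
Assembling the pieces gives 1,2-dibromopentane.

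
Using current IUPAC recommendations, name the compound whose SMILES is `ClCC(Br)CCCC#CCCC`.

The longest carbon chain that includes the multiple bond has 10 carbons, so the parent hydride is decane.
The chain contains a C≡C triple bond, so the unsaturation ending is -yne.
Number the chain so that numbering from this end puts the triple bond at C-4 rather than C-6.
That gives the triple bond between C-4 and C-5; a bromo group at C-9; a chloro group at C-10.
Prefixes are listed alphabetically: bromo, chloro.
Assembling the pieces gives 9-bromo-10-chlorodec-4-yne.

9-bromo-10-chlorodec-4-yne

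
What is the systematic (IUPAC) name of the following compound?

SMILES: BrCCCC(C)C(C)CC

1-bromo-4,5-dimethylheptane

The longest carbon chain is 7 atoms: the parent is heptane.
Number the chain so that the substituent locant set {1,4,5} is lower than {3,4,7} at the first point of difference.
This places a bromo group at C-1; methyl groups at C-4 and C-5.
Prefixes are listed alphabetically: bromo, methyl.
Putting it together: 1-bromo-4,5-dimethylheptane.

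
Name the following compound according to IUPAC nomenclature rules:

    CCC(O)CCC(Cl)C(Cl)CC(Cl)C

Counting along the main chain through the –OH group gives 10 carbons: the parent is decane.
An alcohol (–OH) is the principal characteristic group, giving the suffix -ol.
The numbering direction is chosen so that numbering from this end puts the hydroxyl group at C-3 rather than C-8.
With this numbering: the hydroxyl at C-3; chloro groups at C-6 and C-7 and C-9.
Putting it together: 6,7,9-trichlorodecan-3-ol.

6,7,9-trichlorodecan-3-ol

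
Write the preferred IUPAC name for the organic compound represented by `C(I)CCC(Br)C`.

The longest carbon chain is 5 atoms: the parent is pentane.
Choose the numbering such that the substituent locant set {1,4} is lower than {2,5} at the first point of difference.
That gives a bromo group at C-4; an iodo group at C-1.
The substituents are ordered alphabetically, ignoring any di-/tri- multipliers.
Assembling the pieces gives 4-bromo-1-iodopentane.

4-bromo-1-iodopentane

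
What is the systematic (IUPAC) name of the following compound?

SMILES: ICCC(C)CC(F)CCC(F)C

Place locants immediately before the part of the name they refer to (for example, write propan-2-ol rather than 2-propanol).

The longest continuous carbon chain has 9 atoms, so the parent hydride is nonane.
Number the chain so that the substituent locant set {1,3,5,8} is lower than {2,5,7,9} at the first point of difference.
That gives fluoro groups at C-5 and C-8; an iodo group at C-1; a methyl group at C-3.
The substituents are ordered alphabetically, ignoring any di-/tri- multipliers.
The name is 5,8-difluoro-1-iodo-3-methylnonane.

5,8-difluoro-1-iodo-3-methylnonane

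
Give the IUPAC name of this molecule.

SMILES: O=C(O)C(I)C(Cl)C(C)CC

3-chloro-2-iodo-4-methylhexanoic acid

The longest chain bearing the –COOH group is 6 carbons long (hexane).
The highest-priority functional group is a carboxylic acid (terminal –COOH), so the name ends in -oic acid.
Choose the numbering such that the carboxylic acid carbon is C-1 by definition.
This places a chloro group at C-3; an iodo group at C-2; a methyl group at C-4.
Substituent prefixes are cited in alphabetical order (multiplying prefixes like di-/tri- are ignored for ordering).
The name is 3-chloro-2-iodo-4-methylhexanoic acid.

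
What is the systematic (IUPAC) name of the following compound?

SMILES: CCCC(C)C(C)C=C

3,4-dimethylhept-1-ene

The longest chain bearing the multiple bond is 7 carbons long (heptane).
The chain contains a C=C double bond, so the unsaturation ending is -ene.
Choose the numbering such that numbering from this end puts the double bond at C-1 rather than C-6.
That gives the double bond between C-1 and C-2; methyl groups at C-3 and C-4.
Assembling the pieces gives 3,4-dimethylhept-1-ene.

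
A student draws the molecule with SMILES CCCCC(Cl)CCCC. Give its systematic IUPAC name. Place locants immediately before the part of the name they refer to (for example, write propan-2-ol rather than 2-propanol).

5-chlorononane

The parent chain contains 9 carbons (nonane).
Numbering from either end gives identical locants here.
That gives a chloro group at C-5.
The name is 5-chlorononane.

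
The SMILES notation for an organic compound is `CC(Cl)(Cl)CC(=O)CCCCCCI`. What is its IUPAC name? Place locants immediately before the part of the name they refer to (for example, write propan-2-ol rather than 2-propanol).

2,2-dichloro-10-iododecan-4-one

The longest carbon chain that includes the carbonyl has 10 carbons, so the parent hydride is decane.
A ketone (C=O on an internal carbon) is the principal characteristic group, giving the suffix -one.
Number the chain so that numbering from this end puts the carbonyl group at C-4 rather than C-7.
That gives the carbonyl at C-4; two chloro groups at C-2; an iodo group at C-10.
The substituents are ordered alphabetically, ignoring any di-/tri- multipliers.
Assembling the pieces gives 2,2-dichloro-10-iododecan-4-one.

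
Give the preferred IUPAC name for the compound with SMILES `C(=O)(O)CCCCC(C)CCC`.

The longest chain bearing the –COOH group is 9 carbons long (nonane).
A carboxylic acid (terminal –COOH) is the principal characteristic group, giving the suffix -oic acid.
Number the chain so that the carboxylic acid carbon is C-1 by definition.
With this numbering: a methyl group at C-6.
Assembling the pieces gives 6-methylnonanoic acid.

6-methylnonanoic acid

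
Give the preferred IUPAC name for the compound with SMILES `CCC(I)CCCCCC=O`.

7-iodononanal

Counting along the main chain through the –CHO group gives 9 carbons: the parent is nonane.
An aldehyde (terminal –CHO) is the principal characteristic group, giving the suffix -al.
Choose the numbering such that the aldehyde carbon is C-1 by definition.
That gives an iodo group at C-7.
Assembling the pieces gives 7-iodononanal.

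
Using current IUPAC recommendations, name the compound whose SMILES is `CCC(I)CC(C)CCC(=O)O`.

The longest chain bearing the –COOH group is 8 carbons long (octane).
The highest-priority functional group is a carboxylic acid (terminal –COOH), so the name ends in -oic acid.
Choose the numbering such that the carboxylic acid carbon is C-1 by definition.
That gives an iodo group at C-6; a methyl group at C-4.
Prefixes are listed alphabetically: iodo, methyl.
Assembling the pieces gives 6-iodo-4-methyloctanoic acid.

6-iodo-4-methyloctanoic acid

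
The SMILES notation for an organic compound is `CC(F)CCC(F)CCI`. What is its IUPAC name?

The longest carbon chain is 7 atoms: the parent is heptane.
Choose the numbering such that the substituent locant set {1,3,6} is lower than {2,5,7} at the first point of difference.
With this numbering: fluoro groups at C-3 and C-6; an iodo group at C-1.
The substituents are ordered alphabetically, ignoring any di-/tri- multipliers.
The name is 3,6-difluoro-1-iodoheptane.

3,6-difluoro-1-iodoheptane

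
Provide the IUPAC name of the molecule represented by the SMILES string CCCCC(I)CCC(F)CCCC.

5-fluoro-8-iodododecane

The longest carbon chain is 12 atoms: the parent is dodecane.
The numbering direction is chosen so that the locant sets are identical either way, so the alphabetically earlier fluoro substituent takes the lower locant (5 rather than 8).
That gives a fluoro group at C-5; an iodo group at C-8.
The substituents are ordered alphabetically, ignoring any di-/tri- multipliers.
Assembling the pieces gives 5-fluoro-8-iodododecane.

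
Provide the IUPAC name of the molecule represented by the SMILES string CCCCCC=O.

hexanal

The longest carbon chain that includes the –CHO group has 6 carbons, so the parent hydride is hexane.
The principal characteristic group is an aldehyde (terminal –CHO), named with the suffix -al.
Number the chain so that the aldehyde carbon is C-1 by definition.
Putting it together: hexanal.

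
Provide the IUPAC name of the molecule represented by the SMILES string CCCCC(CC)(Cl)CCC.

The longest carbon chain is 8 atoms: the parent is octane.
Choose the numbering such that the substituent locant set {4,4} is lower than {5,5} at the first point of difference.
With this numbering: a chloro group at C-4; an ethyl group at C-4.
The substituents are ordered alphabetically, ignoring any di-/tri- multipliers.
Putting it together: 4-chloro-4-ethyloctane.

4-chloro-4-ethyloctane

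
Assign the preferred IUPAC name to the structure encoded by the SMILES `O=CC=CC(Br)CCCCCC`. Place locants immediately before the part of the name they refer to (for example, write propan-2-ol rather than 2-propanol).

The longest carbon chain that includes the –CHO group and the multiple bond has 10 carbons, so the parent hydride is decane.
The principal characteristic group is an aldehyde (terminal –CHO), named with the suffix -al.
There is one C=C double bond, indicated by the ending -ene.
Number the chain so that the aldehyde carbon is C-1 by definition.
That gives the double bond between C-2 and C-3; a bromo group at C-4.
The name is 4-bromodec-2-enal.

4-bromodec-2-enal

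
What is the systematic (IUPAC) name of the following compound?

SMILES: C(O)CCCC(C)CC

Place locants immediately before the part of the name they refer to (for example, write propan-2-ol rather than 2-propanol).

5-methylheptan-1-ol

The longest carbon chain that includes the –OH group has 7 carbons, so the parent hydride is heptane.
The principal characteristic group is an alcohol (–OH), named with the suffix -ol.
Number the chain so that numbering from this end puts the hydroxyl group at C-1 rather than C-7.
With this numbering: the hydroxyl at C-1; a methyl group at C-5.
The name is 5-methylheptan-1-ol.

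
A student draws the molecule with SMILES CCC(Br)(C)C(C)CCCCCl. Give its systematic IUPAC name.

6-bromo-1-chloro-5,6-dimethyloctane

The parent chain contains 8 carbons (octane).
The numbering direction is chosen so that the substituent locant set {1,5,6,6} is lower than {3,3,4,8} at the first point of difference.
That gives a bromo group at C-6; a chloro group at C-1; methyl groups at C-5 and C-6.
The substituents are ordered alphabetically, ignoring any di-/tri- multipliers.
Assembling the pieces gives 6-bromo-1-chloro-5,6-dimethyloctane.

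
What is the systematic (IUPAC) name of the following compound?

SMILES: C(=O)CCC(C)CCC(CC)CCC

Counting along the main chain through the –CHO group gives 10 carbons: the parent is decane.
The highest-priority functional group is an aldehyde (terminal –CHO), so the name ends in -al.
Choose the numbering such that the aldehyde carbon is C-1 by definition.
With this numbering: an ethyl group at C-7; a methyl group at C-4.
The substituents are ordered alphabetically, ignoring any di-/tri- multipliers.
Assembling the pieces gives 7-ethyl-4-methyldecanal.

7-ethyl-4-methyldecanal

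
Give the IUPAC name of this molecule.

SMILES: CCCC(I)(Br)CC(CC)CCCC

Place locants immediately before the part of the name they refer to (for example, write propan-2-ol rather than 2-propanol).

4-bromo-6-ethyl-4-iododecane

The longest continuous carbon chain has 10 atoms, so the parent hydride is decane.
Choose the numbering such that the substituent locant set {4,4,6} is lower than {5,7,7} at the first point of difference.
That gives a bromo group at C-4; an ethyl group at C-6; an iodo group at C-4.
Prefixes are listed alphabetically: bromo, ethyl, iodo.
The name is 4-bromo-6-ethyl-4-iododecane.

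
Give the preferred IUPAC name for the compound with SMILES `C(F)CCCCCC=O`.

7-fluoroheptanal

The longest carbon chain that includes the –CHO group has 7 carbons, so the parent hydride is heptane.
The highest-priority functional group is an aldehyde (terminal –CHO), so the name ends in -al.
The numbering direction is chosen so that the aldehyde carbon is C-1 by definition.
With this numbering: a fluoro group at C-7.
The name is 7-fluoroheptanal.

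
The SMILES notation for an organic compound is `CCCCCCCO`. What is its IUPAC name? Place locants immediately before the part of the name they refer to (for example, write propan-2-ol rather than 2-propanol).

heptan-1-ol

Counting along the main chain through the –OH group gives 7 carbons: the parent is heptane.
The principal characteristic group is an alcohol (–OH), named with the suffix -ol.
Choose the numbering such that numbering from this end puts the hydroxyl group at C-1 rather than C-7.
That gives the hydroxyl at C-1.
Assembling the pieces gives heptan-1-ol.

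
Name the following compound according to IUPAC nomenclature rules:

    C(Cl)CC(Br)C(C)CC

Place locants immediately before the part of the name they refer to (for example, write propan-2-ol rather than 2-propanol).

The longest carbon chain is 6 atoms: the parent is hexane.
Number the chain so that the substituent locant set {1,3,4} is lower than {3,4,6} at the first point of difference.
That gives a bromo group at C-3; a chloro group at C-1; a methyl group at C-4.
Substituent prefixes are cited in alphabetical order (multiplying prefixes like di-/tri- are ignored for ordering).
Putting it together: 3-bromo-1-chloro-4-methylhexane.

3-bromo-1-chloro-4-methylhexane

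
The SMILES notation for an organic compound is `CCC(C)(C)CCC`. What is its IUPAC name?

The longest carbon chain is 6 atoms: the parent is hexane.
Number the chain so that the substituent locant set {3,3} is lower than {4,4} at the first point of difference.
That gives two methyl groups at C-3.
Assembling the pieces gives 3,3-dimethylhexane.

3,3-dimethylhexane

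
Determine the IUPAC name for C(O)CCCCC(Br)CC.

6-bromooctan-1-ol

Counting along the main chain through the –OH group gives 8 carbons: the parent is octane.
The principal characteristic group is an alcohol (–OH), named with the suffix -ol.
Number the chain so that numbering from this end puts the hydroxyl group at C-1 rather than C-8.
With this numbering: the hydroxyl at C-1; a bromo group at C-6.
Putting it together: 6-bromooctan-1-ol.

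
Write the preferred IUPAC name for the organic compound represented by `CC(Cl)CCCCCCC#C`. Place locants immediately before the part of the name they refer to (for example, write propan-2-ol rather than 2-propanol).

The longest carbon chain that includes the multiple bond has 10 carbons, so the parent hydride is decane.
The chain contains a C≡C triple bond, so the unsaturation ending is -yne.
The numbering direction is chosen so that numbering from this end puts the triple bond at C-1 rather than C-9.
With this numbering: the triple bond between C-1 and C-2; a chloro group at C-9.
Putting it together: 9-chlorodec-1-yne.

9-chlorodec-1-yne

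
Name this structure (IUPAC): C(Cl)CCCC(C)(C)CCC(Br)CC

The longest continuous carbon chain has 10 atoms, so the parent hydride is decane.
Number the chain so that the substituent locant set {1,5,5,8} is lower than {3,6,6,10} at the first point of difference.
That gives a bromo group at C-8; a chloro group at C-1; two methyl groups at C-5.
Substituent prefixes are cited in alphabetical order (multiplying prefixes like di-/tri- are ignored for ordering).
Putting it together: 8-bromo-1-chloro-5,5-dimethyldecane.

8-bromo-1-chloro-5,5-dimethyldecane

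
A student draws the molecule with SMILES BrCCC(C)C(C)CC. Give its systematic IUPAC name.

The longest continuous carbon chain has 6 atoms, so the parent hydride is hexane.
Number the chain so that the substituent locant set {1,3,4} is lower than {3,4,6} at the first point of difference.
That gives a bromo group at C-1; methyl groups at C-3 and C-4.
Prefixes are listed alphabetically: bromo, methyl.
Putting it together: 1-bromo-3,4-dimethylhexane.

1-bromo-3,4-dimethylhexane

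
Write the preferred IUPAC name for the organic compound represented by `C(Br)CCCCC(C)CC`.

The parent chain contains 8 carbons (octane).
The numbering direction is chosen so that the substituent locant set {1,6} is lower than {3,8} at the first point of difference.
With this numbering: a bromo group at C-1; a methyl group at C-6.
Prefixes are listed alphabetically: bromo, methyl.
Putting it together: 1-bromo-6-methyloctane.

1-bromo-6-methyloctane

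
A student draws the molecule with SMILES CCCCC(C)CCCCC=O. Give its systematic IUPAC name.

6-methyldecanal

Counting along the main chain through the –CHO group gives 10 carbons: the parent is decane.
An aldehyde (terminal –CHO) is the principal characteristic group, giving the suffix -al.
The numbering direction is chosen so that the aldehyde carbon is C-1 by definition.
This places a methyl group at C-6.
Putting it together: 6-methyldecanal.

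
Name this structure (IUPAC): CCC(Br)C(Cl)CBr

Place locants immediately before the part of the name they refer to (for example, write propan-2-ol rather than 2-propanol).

1,3-dibromo-2-chloropentane

The longest continuous carbon chain has 5 atoms, so the parent hydride is pentane.
The numbering direction is chosen so that the substituent locant set {1,2,3} is lower than {3,4,5} at the first point of difference.
With this numbering: bromo groups at C-1 and C-3; a chloro group at C-2.
Substituent prefixes are cited in alphabetical order (multiplying prefixes like di-/tri- are ignored for ordering).
The name is 1,3-dibromo-2-chloropentane.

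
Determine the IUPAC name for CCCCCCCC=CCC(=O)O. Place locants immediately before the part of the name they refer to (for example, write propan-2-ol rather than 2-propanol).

Counting along the main chain through the –COOH group and the multiple bond gives 11 carbons: the parent is undecane.
A carboxylic acid (terminal –COOH) is the principal characteristic group, giving the suffix -oic acid.
There is one C=C double bond, indicated by the ending -ene.
Number the chain so that the carboxylic acid carbon is C-1 by definition.
That gives the double bond between C-3 and C-4.
Assembling the pieces gives undec-3-enoic acid.

undec-3-enoic acid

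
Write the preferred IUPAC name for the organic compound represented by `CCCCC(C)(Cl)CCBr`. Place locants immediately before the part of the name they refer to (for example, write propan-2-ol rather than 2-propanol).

1-bromo-3-chloro-3-methylheptane

The longest continuous carbon chain has 7 atoms, so the parent hydride is heptane.
Choose the numbering such that the substituent locant set {1,3,3} is lower than {5,5,7} at the first point of difference.
With this numbering: a bromo group at C-1; a chloro group at C-3; a methyl group at C-3.
Substituent prefixes are cited in alphabetical order (multiplying prefixes like di-/tri- are ignored for ordering).
The name is 1-bromo-3-chloro-3-methylheptane.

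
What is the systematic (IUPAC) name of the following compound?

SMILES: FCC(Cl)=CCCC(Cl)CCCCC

2,6-dichloro-1-fluoroundec-2-ene

The longest chain bearing the multiple bond is 11 carbons long (undecane).
The chain contains a C=C double bond, so the unsaturation ending is -ene.
Number the chain so that numbering from this end puts the double bond at C-2 rather than C-9.
This places the double bond between C-2 and C-3; chloro groups at C-2 and C-6; a fluoro group at C-1.
The substituents are ordered alphabetically, ignoring any di-/tri- multipliers.
Assembling the pieces gives 2,6-dichloro-1-fluoroundec-2-ene.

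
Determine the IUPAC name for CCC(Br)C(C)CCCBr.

The longest carbon chain is 7 atoms: the parent is heptane.
The numbering direction is chosen so that the substituent locant set {1,4,5} is lower than {3,4,7} at the first point of difference.
That gives bromo groups at C-1 and C-5; a methyl group at C-4.
Prefixes are listed alphabetically: bromo, methyl.
Putting it together: 1,5-dibromo-4-methylheptane.

1,5-dibromo-4-methylheptane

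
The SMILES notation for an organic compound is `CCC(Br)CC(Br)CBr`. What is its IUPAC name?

The longest carbon chain is 6 atoms: the parent is hexane.
Number the chain so that the substituent locant set {1,2,4} is lower than {3,5,6} at the first point of difference.
This places bromo groups at C-1 and C-2 and C-4.
Putting it together: 1,2,4-tribromohexane.

1,2,4-tribromohexane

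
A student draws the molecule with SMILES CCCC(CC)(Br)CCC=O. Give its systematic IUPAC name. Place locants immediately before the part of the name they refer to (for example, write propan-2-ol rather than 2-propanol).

Counting along the main chain through the –CHO group gives 7 carbons: the parent is heptane.
The highest-priority functional group is an aldehyde (terminal –CHO), so the name ends in -al.
Number the chain so that the aldehyde carbon is C-1 by definition.
This places a bromo group at C-4; an ethyl group at C-4.
The substituents are ordered alphabetically, ignoring any di-/tri- multipliers.
Assembling the pieces gives 4-bromo-4-ethylheptanal.

4-bromo-4-ethylheptanal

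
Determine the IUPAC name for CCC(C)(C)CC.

3,3-dimethylpentane

The longest carbon chain is 5 atoms: the parent is pentane.
Both numbering directions give the same locant set; either may be used.
This places two methyl groups at C-3.
Putting it together: 3,3-dimethylpentane.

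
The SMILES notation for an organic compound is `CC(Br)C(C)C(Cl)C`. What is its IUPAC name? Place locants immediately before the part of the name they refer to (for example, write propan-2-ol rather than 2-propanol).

2-bromo-4-chloro-3-methylpentane

The longest continuous carbon chain has 5 atoms, so the parent hydride is pentane.
The numbering direction is chosen so that the locant sets are identical either way, so the alphabetically earlier bromo substituent takes the lower locant (2 rather than 4).
With this numbering: a bromo group at C-2; a chloro group at C-4; a methyl group at C-3.
Substituent prefixes are cited in alphabetical order (multiplying prefixes like di-/tri- are ignored for ordering).
The name is 2-bromo-4-chloro-3-methylpentane.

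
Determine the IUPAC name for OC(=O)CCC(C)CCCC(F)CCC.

The longest chain bearing the –COOH group is 11 carbons long (undecane).
The highest-priority functional group is a carboxylic acid (terminal –COOH), so the name ends in -oic acid.
The numbering direction is chosen so that the carboxylic acid carbon is C-1 by definition.
With this numbering: a fluoro group at C-8; a methyl group at C-4.
The substituents are ordered alphabetically, ignoring any di-/tri- multipliers.
Putting it together: 8-fluoro-4-methylundecanoic acid.

8-fluoro-4-methylundecanoic acid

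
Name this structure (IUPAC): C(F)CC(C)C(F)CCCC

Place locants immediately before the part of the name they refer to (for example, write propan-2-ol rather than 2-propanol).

1,4-difluoro-3-methyloctane

The longest continuous carbon chain has 8 atoms, so the parent hydride is octane.
Choose the numbering such that the substituent locant set {1,3,4} is lower than {5,6,8} at the first point of difference.
With this numbering: fluoro groups at C-1 and C-4; a methyl group at C-3.
The substituents are ordered alphabetically, ignoring any di-/tri- multipliers.
Assembling the pieces gives 1,4-difluoro-3-methyloctane.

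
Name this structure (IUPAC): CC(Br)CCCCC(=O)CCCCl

9-bromo-1-chlorodecan-4-one

Counting along the main chain through the carbonyl gives 10 carbons: the parent is decane.
A ketone (C=O on an internal carbon) is the principal characteristic group, giving the suffix -one.
The numbering direction is chosen so that numbering from this end puts the carbonyl group at C-4 rather than C-7.
That gives the carbonyl at C-4; a bromo group at C-9; a chloro group at C-1.
Substituent prefixes are cited in alphabetical order (multiplying prefixes like di-/tri- are ignored for ordering).
The name is 9-bromo-1-chlorodecan-4-one.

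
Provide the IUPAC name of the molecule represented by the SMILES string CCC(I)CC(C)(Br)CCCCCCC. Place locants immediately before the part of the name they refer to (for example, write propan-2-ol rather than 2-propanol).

5-bromo-3-iodo-5-methyldodecane

The longest continuous carbon chain has 12 atoms, so the parent hydride is dodecane.
Choose the numbering such that the substituent locant set {3,5,5} is lower than {8,8,10} at the first point of difference.
This places a bromo group at C-5; an iodo group at C-3; a methyl group at C-5.
Prefixes are listed alphabetically: bromo, iodo, methyl.
Putting it together: 5-bromo-3-iodo-5-methyldodecane.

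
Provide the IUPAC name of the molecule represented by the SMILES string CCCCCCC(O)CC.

nonan-3-ol

The longest chain bearing the –OH group is 9 carbons long (nonane).
The principal characteristic group is an alcohol (–OH), named with the suffix -ol.
Choose the numbering such that numbering from this end puts the hydroxyl group at C-3 rather than C-7.
That gives the hydroxyl at C-3.
Assembling the pieces gives nonan-3-ol.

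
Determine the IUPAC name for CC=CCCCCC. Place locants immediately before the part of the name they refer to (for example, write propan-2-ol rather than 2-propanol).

Counting along the main chain through the multiple bond gives 8 carbons: the parent is octane.
A C=C double bond in the chain gives the infix -ene-.
Choose the numbering such that numbering from this end puts the double bond at C-2 rather than C-6.
With this numbering: the double bond between C-2 and C-3.
The name is oct-2-ene.

oct-2-ene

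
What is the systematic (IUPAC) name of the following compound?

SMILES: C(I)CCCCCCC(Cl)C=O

The longest chain bearing the –CHO group is 9 carbons long (nonane).
The principal characteristic group is an aldehyde (terminal –CHO), named with the suffix -al.
The numbering direction is chosen so that the aldehyde carbon is C-1 by definition.
That gives a chloro group at C-2; an iodo group at C-9.
Substituent prefixes are cited in alphabetical order (multiplying prefixes like di-/tri- are ignored for ordering).
Putting it together: 2-chloro-9-iodononanal.

2-chloro-9-iodononanal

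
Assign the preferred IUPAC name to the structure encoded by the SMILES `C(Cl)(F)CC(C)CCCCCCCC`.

The longest carbon chain is 11 atoms: the parent is undecane.
Number the chain so that the substituent locant set {1,1,3} is lower than {9,11,11} at the first point of difference.
This places a chloro group at C-1; a fluoro group at C-1; a methyl group at C-3.
The substituents are ordered alphabetically, ignoring any di-/tri- multipliers.
The name is 1-chloro-1-fluoro-3-methylundecane.

1-chloro-1-fluoro-3-methylundecane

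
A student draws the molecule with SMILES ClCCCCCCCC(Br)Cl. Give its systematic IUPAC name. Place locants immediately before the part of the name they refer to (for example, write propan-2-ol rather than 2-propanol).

1-bromo-1,8-dichlorooctane

The longest carbon chain is 8 atoms: the parent is octane.
Number the chain so that the substituent locant set {1,1,8} is lower than {1,8,8} at the first point of difference.
With this numbering: a bromo group at C-1; chloro groups at C-1 and C-8.
Prefixes are listed alphabetically: bromo, chloro.
Assembling the pieces gives 1-bromo-1,8-dichlorooctane.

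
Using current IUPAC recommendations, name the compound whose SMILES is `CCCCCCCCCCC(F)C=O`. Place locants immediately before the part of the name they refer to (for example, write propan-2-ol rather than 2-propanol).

2-fluorododecanal

The longest carbon chain that includes the –CHO group has 12 carbons, so the parent hydride is dodecane.
The highest-priority functional group is an aldehyde (terminal –CHO), so the name ends in -al.
The numbering direction is chosen so that the aldehyde carbon is C-1 by definition.
With this numbering: a fluoro group at C-2.
Assembling the pieces gives 2-fluorododecanal.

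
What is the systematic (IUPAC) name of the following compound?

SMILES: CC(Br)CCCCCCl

The longest carbon chain is 7 atoms: the parent is heptane.
Number the chain so that the substituent locant set {1,6} is lower than {2,7} at the first point of difference.
With this numbering: a bromo group at C-6; a chloro group at C-1.
The substituents are ordered alphabetically, ignoring any di-/tri- multipliers.
Putting it together: 6-bromo-1-chloroheptane.

6-bromo-1-chloroheptane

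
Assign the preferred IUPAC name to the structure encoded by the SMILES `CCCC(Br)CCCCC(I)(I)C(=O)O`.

Counting along the main chain through the –COOH group gives 10 carbons: the parent is decane.
The principal characteristic group is a carboxylic acid (terminal –COOH), named with the suffix -oic acid.
Number the chain so that the carboxylic acid carbon is C-1 by definition.
This places a bromo group at C-7; two iodo groups at C-2.
The substituents are ordered alphabetically, ignoring any di-/tri- multipliers.
Putting it together: 7-bromo-2,2-diiododecanoic acid.

7-bromo-2,2-diiododecanoic acid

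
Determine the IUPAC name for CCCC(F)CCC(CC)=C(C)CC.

The longest chain bearing the multiple bond is 10 carbons long (decane).
A C=C double bond in the chain gives the infix -ene-.
Number the chain so that numbering from this end puts the double bond at C-3 rather than C-7.
This places the double bond between C-3 and C-4; an ethyl group at C-4; a fluoro group at C-7; a methyl group at C-3.
The substituents are ordered alphabetically, ignoring any di-/tri- multipliers.
Putting it together: 4-ethyl-7-fluoro-3-methyldec-3-ene.

4-ethyl-7-fluoro-3-methyldec-3-ene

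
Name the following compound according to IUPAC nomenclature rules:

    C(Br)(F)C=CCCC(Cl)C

The longest carbon chain that includes the multiple bond has 7 carbons, so the parent hydride is heptane.
The chain contains a C=C double bond, so the unsaturation ending is -ene.
The numbering direction is chosen so that numbering from this end puts the double bond at C-2 rather than C-5.
With this numbering: the double bond between C-2 and C-3; a bromo group at C-1; a chloro group at C-6; a fluoro group at C-1.
Substituent prefixes are cited in alphabetical order (multiplying prefixes like di-/tri- are ignored for ordering).
The name is 1-bromo-6-chloro-1-fluorohept-2-ene.

1-bromo-6-chloro-1-fluorohept-2-ene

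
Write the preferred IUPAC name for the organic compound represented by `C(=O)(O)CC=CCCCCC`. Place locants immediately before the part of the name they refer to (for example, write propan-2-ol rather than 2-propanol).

The longest chain bearing the –COOH group and the multiple bond is 9 carbons long (nonane).
The principal characteristic group is a carboxylic acid (terminal –COOH), named with the suffix -oic acid.
A C=C double bond in the chain gives the infix -ene-.
Choose the numbering such that the carboxylic acid carbon is C-1 by definition.
With this numbering: the double bond between C-3 and C-4.
Assembling the pieces gives non-3-enoic acid.

non-3-enoic acid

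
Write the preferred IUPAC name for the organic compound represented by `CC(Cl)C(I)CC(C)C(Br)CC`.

The longest carbon chain is 8 atoms: the parent is octane.
Choose the numbering such that the substituent locant set {2,3,5,6} is lower than {3,4,6,7} at the first point of difference.
With this numbering: a bromo group at C-6; a chloro group at C-2; an iodo group at C-3; a methyl group at C-5.
Prefixes are listed alphabetically: bromo, chloro, iodo, methyl.
The name is 6-bromo-2-chloro-3-iodo-5-methyloctane.

6-bromo-2-chloro-3-iodo-5-methyloctane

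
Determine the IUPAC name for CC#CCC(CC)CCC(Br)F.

The longest chain bearing the multiple bond is 8 carbons long (octane).
The chain contains a C≡C triple bond, so the unsaturation ending is -yne.
Choose the numbering such that numbering from this end puts the triple bond at C-2 rather than C-6.
This places the triple bond between C-2 and C-3; a bromo group at C-8; an ethyl group at C-5; a fluoro group at C-8.
The substituents are ordered alphabetically, ignoring any di-/tri- multipliers.
Putting it together: 8-bromo-5-ethyl-8-fluorooct-2-yne.

8-bromo-5-ethyl-8-fluorooct-2-yne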